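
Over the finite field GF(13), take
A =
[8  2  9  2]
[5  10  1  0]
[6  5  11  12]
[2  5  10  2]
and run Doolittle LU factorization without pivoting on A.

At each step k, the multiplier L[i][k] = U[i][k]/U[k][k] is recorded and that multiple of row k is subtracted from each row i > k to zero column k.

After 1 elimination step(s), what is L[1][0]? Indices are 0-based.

L[1][0] = 12

[col 0] pivot 8
  R1 -= 12*R0 → (0, 12, 10, 2)  (L[1][0] := 12)
  R2 -= 4*R0 → (0, 10, 1, 4)  (L[2][0] := 4)
  R3 -= 10*R0 → (0, 11, 11, 8)  (L[3][0] := 10)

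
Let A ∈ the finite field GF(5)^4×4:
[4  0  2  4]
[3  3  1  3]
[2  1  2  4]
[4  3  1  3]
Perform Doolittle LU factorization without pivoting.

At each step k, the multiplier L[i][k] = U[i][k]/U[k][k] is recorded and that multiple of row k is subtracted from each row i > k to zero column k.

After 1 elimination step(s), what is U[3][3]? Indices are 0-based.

U[3][3] = 4

[col 0] pivot 4
  R1 -= 2*R0 → (0, 3, 2, 0)  (L[1][0] := 2)
  R2 -= 3*R0 → (0, 1, 1, 2)  (L[2][0] := 3)
  R3 -= 1*R0 → (0, 3, 4, 4)  (L[3][0] := 1)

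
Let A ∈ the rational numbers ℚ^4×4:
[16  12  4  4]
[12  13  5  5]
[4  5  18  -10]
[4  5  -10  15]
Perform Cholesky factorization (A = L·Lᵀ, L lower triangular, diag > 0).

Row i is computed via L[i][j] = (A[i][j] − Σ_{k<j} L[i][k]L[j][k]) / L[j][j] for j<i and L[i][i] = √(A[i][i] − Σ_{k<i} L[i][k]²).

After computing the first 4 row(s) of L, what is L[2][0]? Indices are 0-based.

L[2][0] = 1

Step 1: L[0][0] = √(16) = 4.
  L[1][0] = (12) / L[0][0] = 3.
Step 2: L[1][1] = √(4) = 2.
  L[2][0] = (4) / L[0][0] = 1.
  L[2][1] = (2) / L[1][1] = 1.
Step 3: L[2][2] = √(16) = 4.
  L[3][0] = (4) / L[0][0] = 1.
  L[3][1] = (2) / L[1][1] = 1.
  L[3][2] = (-12) / L[2][2] = -3.
Step 4: L[3][3] = √(4) = 2.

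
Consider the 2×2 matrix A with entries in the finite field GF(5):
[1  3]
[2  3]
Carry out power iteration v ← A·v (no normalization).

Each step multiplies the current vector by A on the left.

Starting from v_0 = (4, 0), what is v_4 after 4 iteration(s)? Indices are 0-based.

v_4 = (0, 4)

v_0 = (4, 0).
v_1 = A·v_0 = (4, 3).
v_2 = A·v_1 = (3, 2).
v_3 = A·v_2 = (4, 2).
v_4 = A·v_3 = (0, 4).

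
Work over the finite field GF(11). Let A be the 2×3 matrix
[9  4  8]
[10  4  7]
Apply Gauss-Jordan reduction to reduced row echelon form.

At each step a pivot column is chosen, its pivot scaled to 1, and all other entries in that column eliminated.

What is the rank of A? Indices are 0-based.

pivot(0,0)=9: scale R0 → (1, 9, 7)
  clear (1,0): R1 −= (10)R0 → (0, 2, 3)
pivot(1,1)=2: scale R1 → (0, 1, 7)
  clear (0,1): R0 −= (9)R1 → (1, 0, 10)

rank = 2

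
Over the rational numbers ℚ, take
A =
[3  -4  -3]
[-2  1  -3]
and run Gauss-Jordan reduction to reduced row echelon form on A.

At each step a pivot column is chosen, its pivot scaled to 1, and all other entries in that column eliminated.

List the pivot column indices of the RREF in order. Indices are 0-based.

pivot columns: 0, 1

step 1: normalize row 0 (÷3) = (1, -4/3, -1)
  row 1: subtract -2×row0 = (0, -5/3, -5)
step 2: normalize row 1 (÷-5/3) = (0, 1, 3)
  row 0: subtract -4/3×row1 = (1, 0, 3)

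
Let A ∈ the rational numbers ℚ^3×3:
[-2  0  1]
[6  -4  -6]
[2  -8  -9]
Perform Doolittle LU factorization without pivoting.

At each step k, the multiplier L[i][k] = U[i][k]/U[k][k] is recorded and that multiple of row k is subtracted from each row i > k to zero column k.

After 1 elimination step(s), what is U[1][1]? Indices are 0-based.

[col 0] pivot -2
  R1 -= -3*R0 → (0, -4, -3)  (L[1][0] := -3)
  R2 -= -1*R0 → (0, -8, -8)  (L[2][0] := -1)

U[1][1] = -4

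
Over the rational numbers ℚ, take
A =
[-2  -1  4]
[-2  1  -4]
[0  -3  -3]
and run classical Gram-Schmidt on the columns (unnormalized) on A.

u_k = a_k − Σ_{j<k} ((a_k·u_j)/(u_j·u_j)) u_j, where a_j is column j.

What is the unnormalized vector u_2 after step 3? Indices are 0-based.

u_2 = (45/11, -45/11, -30/11)

Step 1: u_0 = a_0 = (-2, -2, 0).
Step 2: u_1 = a_1 − (0)·u_0 = (-1, 1, -3).
Step 3: u_2 = a_2 − (0)·u_0 − (1/11)·u_1 = (45/11, -45/11, -30/11).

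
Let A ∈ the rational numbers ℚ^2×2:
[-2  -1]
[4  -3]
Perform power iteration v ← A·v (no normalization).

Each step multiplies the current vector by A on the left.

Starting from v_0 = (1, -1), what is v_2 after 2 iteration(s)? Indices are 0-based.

v_0 = (1, -1).
v_1 = A·v_0 = (-1, 7).
v_2 = A·v_1 = (-5, -25).

v_2 = (-5, -25)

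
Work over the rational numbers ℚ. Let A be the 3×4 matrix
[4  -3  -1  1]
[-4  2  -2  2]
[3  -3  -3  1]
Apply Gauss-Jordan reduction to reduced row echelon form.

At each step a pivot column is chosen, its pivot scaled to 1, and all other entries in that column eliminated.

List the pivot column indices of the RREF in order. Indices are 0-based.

pivot columns: 0, 1, 3

step 1: normalize row 0 (÷4) = (1, -3/4, -1/4, 1/4)
  row 1: subtract -4×row0 = (0, -1, -3, 3)
  row 2: subtract 3×row0 = (0, -3/4, -9/4, 1/4)
step 2: normalize row 1 (÷-1) = (0, 1, 3, -3)
  row 0: subtract -3/4×row1 = (1, 0, 2, -2)
  row 2: subtract -3/4×row1 = (0, 0, 0, -2)
skip col 2 (zero from row 2)
step 3: normalize row 2 (÷-2) = (0, 0, 0, 1)
  row 0: subtract -2×row2 = (1, 0, 2, 0)
  row 1: subtract -3×row2 = (0, 1, 3, 0)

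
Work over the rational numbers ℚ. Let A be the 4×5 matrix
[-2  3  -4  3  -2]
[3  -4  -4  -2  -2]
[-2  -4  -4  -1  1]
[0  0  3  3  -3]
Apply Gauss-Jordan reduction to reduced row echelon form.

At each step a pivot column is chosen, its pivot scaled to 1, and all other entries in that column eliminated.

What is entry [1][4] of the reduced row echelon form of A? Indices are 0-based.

step 1: normalize row 0 (÷-2) = (1, -3/2, 2, -3/2, 1)
  row 1: subtract 3×row0 = (0, 1/2, -10, 5/2, -5)
  row 2: subtract -2×row0 = (0, -7, 0, -4, 3)
step 2: normalize row 1 (÷1/2) = (0, 1, -20, 5, -10)
  row 0: subtract -3/2×row1 = (1, 0, -28, 6, -14)
  row 2: subtract -7×row1 = (0, 0, -140, 31, -67)
step 3: normalize row 2 (÷-140) = (0, 0, 1, -31/140, 67/140)
  row 0: subtract -28×row2 = (1, 0, 0, -1/5, -3/5)
  row 1: subtract -20×row2 = (0, 1, 0, 4/7, -3/7)
  row 3: subtract 3×row2 = (0, 0, 0, 513/140, -621/140)
step 4: normalize row 3 (÷513/140) = (0, 0, 0, 1, -23/19)
  row 0: subtract -1/5×row3 = (1, 0, 0, 0, -16/19)
  row 1: subtract 4/7×row3 = (0, 1, 0, 0, 5/19)
  row 2: subtract -31/140×row3 = (0, 0, 1, 0, 4/19)

M[1][4] = 5/19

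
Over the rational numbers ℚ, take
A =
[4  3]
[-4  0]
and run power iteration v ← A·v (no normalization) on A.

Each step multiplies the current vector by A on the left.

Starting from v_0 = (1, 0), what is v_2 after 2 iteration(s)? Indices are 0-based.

v_0 = (1, 0).
v_1 = A·v_0 = (4, -4).
v_2 = A·v_1 = (4, -16).

v_2 = (4, -16)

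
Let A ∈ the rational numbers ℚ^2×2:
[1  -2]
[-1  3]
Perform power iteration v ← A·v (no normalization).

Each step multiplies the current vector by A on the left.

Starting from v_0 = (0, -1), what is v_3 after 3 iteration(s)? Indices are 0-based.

v_0 = (0, -1).
v_1 = A·v_0 = (2, -3).
v_2 = A·v_1 = (8, -11).
v_3 = A·v_2 = (30, -41).

v_3 = (30, -41)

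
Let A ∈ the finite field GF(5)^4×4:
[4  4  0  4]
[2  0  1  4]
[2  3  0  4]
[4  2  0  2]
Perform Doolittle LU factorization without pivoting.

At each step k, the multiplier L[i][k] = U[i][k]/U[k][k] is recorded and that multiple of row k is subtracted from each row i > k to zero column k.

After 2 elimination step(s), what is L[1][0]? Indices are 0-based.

L[1][0] = 3

k=0: U[0][0]=4
  eliminate (1,0): mult=3, new row 1: (0, 3, 1, 2); set L[1][0]=3
  eliminate (2,0): mult=3, new row 2: (0, 1, 0, 2); set L[2][0]=3
  eliminate (3,0): mult=1, new row 3: (0, 3, 0, 3); set L[3][0]=1
k=1: U[1][1]=3
  eliminate (2,1): mult=2, new row 2: (0, 0, 3, 3); set L[2][1]=2
  eliminate (3,1): mult=1, new row 3: (0, 0, 4, 1); set L[3][1]=1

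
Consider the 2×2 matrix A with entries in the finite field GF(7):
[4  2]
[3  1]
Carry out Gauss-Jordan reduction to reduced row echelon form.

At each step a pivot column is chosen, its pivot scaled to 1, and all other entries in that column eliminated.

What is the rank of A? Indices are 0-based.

[1] R0 /= 4  ⇒  (1, 4)
     R1 -= 3·R0  ⇒  (0, 3)
[2] R1 /= 3  ⇒  (0, 1)
     R0 -= 4·R1  ⇒  (1, 0)

rank = 2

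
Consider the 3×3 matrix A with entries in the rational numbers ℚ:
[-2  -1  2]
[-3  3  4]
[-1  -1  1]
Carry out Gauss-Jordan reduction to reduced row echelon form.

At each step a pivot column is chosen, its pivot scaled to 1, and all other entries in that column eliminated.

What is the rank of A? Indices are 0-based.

rank = 3

step 1: normalize row 0 (÷-2) = (1, 1/2, -1)
  row 1: subtract -3×row0 = (0, 9/2, 1)
  row 2: subtract -1×row0 = (0, -1/2, 0)
step 2: normalize row 1 (÷9/2) = (0, 1, 2/9)
  row 0: subtract 1/2×row1 = (1, 0, -10/9)
  row 2: subtract -1/2×row1 = (0, 0, 1/9)
step 3: normalize row 2 (÷1/9) = (0, 0, 1)
  row 0: subtract -10/9×row2 = (1, 0, 0)
  row 1: subtract 2/9×row2 = (0, 1, 0)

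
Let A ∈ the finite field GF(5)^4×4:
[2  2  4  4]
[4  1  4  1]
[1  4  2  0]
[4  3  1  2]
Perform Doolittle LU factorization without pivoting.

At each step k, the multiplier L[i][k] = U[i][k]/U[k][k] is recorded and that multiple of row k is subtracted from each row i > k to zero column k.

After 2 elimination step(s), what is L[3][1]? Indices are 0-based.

L[3][1] = 2

[col 0] pivot 2
  R1 -= 2*R0 → (0, 2, 1, 3)  (L[1][0] := 2)
  R2 -= 3*R0 → (0, 3, 0, 3)  (L[2][0] := 3)
  R3 -= 2*R0 → (0, 4, 3, 4)  (L[3][0] := 2)
[col 1] pivot 2
  R2 -= 4*R1 → (0, 0, 1, 1)  (L[2][1] := 4)
  R3 -= 2*R1 → (0, 0, 1, 3)  (L[3][1] := 2)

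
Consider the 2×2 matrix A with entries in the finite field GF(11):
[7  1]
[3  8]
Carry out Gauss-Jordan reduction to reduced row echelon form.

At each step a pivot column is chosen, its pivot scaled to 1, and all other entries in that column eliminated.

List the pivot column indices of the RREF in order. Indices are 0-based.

step 1: normalize row 0 (÷7) = (1, 8)
  row 1: subtract 3×row0 = (0, 6)
step 2: normalize row 1 (÷6) = (0, 1)
  row 0: subtract 8×row1 = (1, 0)

pivot columns: 0, 1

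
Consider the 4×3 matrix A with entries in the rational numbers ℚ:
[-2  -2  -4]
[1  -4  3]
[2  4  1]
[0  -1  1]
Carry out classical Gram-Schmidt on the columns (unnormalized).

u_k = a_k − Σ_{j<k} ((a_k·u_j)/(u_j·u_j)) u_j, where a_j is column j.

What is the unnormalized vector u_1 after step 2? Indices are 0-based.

u_1 = (-2/9, -44/9, 20/9, -1)

Step 1: u_0 = a_0 = (-2, 1, 2, 0).
Step 2: u_1 = a_1 − (8/9)·u_0 = (-2/9, -44/9, 20/9, -1).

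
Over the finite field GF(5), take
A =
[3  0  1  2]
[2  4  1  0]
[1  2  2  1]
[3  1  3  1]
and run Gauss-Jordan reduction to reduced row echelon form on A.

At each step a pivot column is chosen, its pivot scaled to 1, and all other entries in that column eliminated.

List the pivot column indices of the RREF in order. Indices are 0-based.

pivot columns: 0, 1, 2

pivot(0,0)=3: scale R0 → (1, 0, 2, 4)
  clear (1,0): R1 −= (2)R0 → (0, 4, 2, 2)
  clear (2,0): R2 −= (1)R0 → (0, 2, 0, 2)
  clear (3,0): R3 −= (3)R0 → (0, 1, 2, 4)
pivot(1,1)=4: scale R1 → (0, 1, 3, 3)
  clear (2,1): R2 −= (2)R1 → (0, 0, 4, 1)
  clear (3,1): R3 −= (1)R1 → (0, 0, 4, 1)
pivot(2,2)=4: scale R2 → (0, 0, 1, 4)
  clear (0,2): R0 −= (2)R2 → (1, 0, 0, 1)
  clear (1,2): R1 −= (3)R2 → (0, 1, 0, 1)
  clear (3,2): R3 −= (4)R2 → (0, 0, 0, 0)
col 3: no nonzero at/below row 3; advance.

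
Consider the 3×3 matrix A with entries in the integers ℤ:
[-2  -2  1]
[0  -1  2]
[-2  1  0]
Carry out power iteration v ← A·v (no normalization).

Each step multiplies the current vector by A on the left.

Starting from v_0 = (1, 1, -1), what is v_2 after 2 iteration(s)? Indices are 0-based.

v_2 = (15, 1, 7)

v_0 = (1, 1, -1).
v_1 = A·v_0 = (-5, -3, -1).
v_2 = A·v_1 = (15, 1, 7).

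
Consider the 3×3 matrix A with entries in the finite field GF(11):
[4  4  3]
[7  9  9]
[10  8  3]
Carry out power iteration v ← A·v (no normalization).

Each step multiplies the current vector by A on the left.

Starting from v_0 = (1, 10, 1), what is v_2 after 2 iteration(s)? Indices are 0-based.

v_0 = (1, 10, 1).
v_1 = A·v_0 = (3, 7, 5).
v_2 = A·v_1 = (0, 8, 2).

v_2 = (0, 8, 2)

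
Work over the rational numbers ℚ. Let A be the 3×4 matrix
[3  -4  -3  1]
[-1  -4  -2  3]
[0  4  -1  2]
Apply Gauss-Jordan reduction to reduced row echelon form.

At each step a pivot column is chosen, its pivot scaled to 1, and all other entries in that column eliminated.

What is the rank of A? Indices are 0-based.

step 1: normalize row 0 (÷3) = (1, -4/3, -1, 1/3)
  row 1: subtract -1×row0 = (0, -16/3, -3, 10/3)
step 2: normalize row 1 (÷-16/3) = (0, 1, 9/16, -5/8)
  row 0: subtract -4/3×row1 = (1, 0, -1/4, -1/2)
  row 2: subtract 4×row1 = (0, 0, -13/4, 9/2)
step 3: normalize row 2 (÷-13/4) = (0, 0, 1, -18/13)
  row 0: subtract -1/4×row2 = (1, 0, 0, -11/13)
  row 1: subtract 9/16×row2 = (0, 1, 0, 2/13)

rank = 3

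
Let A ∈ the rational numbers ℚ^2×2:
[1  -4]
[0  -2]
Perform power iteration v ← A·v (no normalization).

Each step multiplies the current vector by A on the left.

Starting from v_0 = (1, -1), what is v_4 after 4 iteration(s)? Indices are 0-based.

v_0 = (1, -1).
v_1 = A·v_0 = (5, 2).
v_2 = A·v_1 = (-3, -4).
v_3 = A·v_2 = (13, 8).
v_4 = A·v_3 = (-19, -16).

v_4 = (-19, -16)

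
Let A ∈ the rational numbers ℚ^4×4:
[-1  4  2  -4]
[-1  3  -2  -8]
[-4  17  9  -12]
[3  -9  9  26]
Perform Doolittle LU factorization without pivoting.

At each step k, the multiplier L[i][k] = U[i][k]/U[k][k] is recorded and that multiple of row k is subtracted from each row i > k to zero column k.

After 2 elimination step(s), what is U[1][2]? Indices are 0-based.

U[1][2] = -4

k=0: U[0][0]=-1
  eliminate (1,0): mult=1, new row 1: (0, -1, -4, -4); set L[1][0]=1
  eliminate (2,0): mult=4, new row 2: (0, 1, 1, 4); set L[2][0]=4
  eliminate (3,0): mult=-3, new row 3: (0, 3, 15, 14); set L[3][0]=-3
k=1: U[1][1]=-1
  eliminate (2,1): mult=-1, new row 2: (0, 0, -3, 0); set L[2][1]=-1
  eliminate (3,1): mult=-3, new row 3: (0, 0, 3, 2); set L[3][1]=-3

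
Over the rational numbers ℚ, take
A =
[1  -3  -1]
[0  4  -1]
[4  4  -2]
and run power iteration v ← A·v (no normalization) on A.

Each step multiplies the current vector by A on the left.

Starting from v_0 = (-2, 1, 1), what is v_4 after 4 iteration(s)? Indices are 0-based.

v_0 = (-2, 1, 1).
v_1 = A·v_0 = (-6, 3, -6).
v_2 = A·v_1 = (-9, 18, 0).
v_3 = A·v_2 = (-63, 72, 36).
v_4 = A·v_3 = (-315, 252, -36).

v_4 = (-315, 252, -36)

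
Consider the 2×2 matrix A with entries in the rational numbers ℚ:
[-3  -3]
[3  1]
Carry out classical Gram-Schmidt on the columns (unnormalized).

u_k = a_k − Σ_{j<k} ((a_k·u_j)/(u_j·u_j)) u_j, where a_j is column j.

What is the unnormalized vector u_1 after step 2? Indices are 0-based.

Step 1: u_0 = a_0 = (-3, 3).
Step 2: u_1 = a_1 − (2/3)·u_0 = (-1, -1).

u_1 = (-1, -1)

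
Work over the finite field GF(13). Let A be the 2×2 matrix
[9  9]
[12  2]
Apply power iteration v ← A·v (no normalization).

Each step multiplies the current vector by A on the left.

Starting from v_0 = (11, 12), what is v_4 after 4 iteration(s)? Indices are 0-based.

v_0 = (11, 12).
v_1 = A·v_0 = (12, 0).
v_2 = A·v_1 = (4, 1).
v_3 = A·v_2 = (6, 11).
v_4 = A·v_3 = (10, 3).

v_4 = (10, 3)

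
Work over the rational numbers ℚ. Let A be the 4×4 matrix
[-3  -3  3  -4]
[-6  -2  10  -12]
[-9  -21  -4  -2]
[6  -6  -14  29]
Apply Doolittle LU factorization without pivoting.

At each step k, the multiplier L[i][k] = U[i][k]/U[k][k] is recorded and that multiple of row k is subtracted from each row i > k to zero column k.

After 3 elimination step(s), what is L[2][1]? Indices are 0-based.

L[2][1] = -3

k=0: U[0][0]=-3
  eliminate (1,0): mult=2, new row 1: (0, 4, 4, -4); set L[1][0]=2
  eliminate (2,0): mult=3, new row 2: (0, -12, -13, 10); set L[2][0]=3
  eliminate (3,0): mult=-2, new row 3: (0, -12, -8, 21); set L[3][0]=-2
k=1: U[1][1]=4
  eliminate (2,1): mult=-3, new row 2: (0, 0, -1, -2); set L[2][1]=-3
  eliminate (3,1): mult=-3, new row 3: (0, 0, 4, 9); set L[3][1]=-3
k=2: U[2][2]=-1
  eliminate (3,2): mult=-4, new row 3: (0, 0, 0, 1); set L[3][2]=-4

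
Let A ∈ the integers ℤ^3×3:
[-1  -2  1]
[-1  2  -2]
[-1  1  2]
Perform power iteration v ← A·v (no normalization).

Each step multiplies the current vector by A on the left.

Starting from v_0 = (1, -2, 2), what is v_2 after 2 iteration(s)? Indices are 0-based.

v_2 = (14, -25, -12)

v_0 = (1, -2, 2).
v_1 = A·v_0 = (5, -9, 1).
v_2 = A·v_1 = (14, -25, -12).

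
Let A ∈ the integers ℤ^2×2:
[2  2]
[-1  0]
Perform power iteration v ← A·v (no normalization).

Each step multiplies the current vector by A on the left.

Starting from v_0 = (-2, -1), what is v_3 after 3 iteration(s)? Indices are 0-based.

v_3 = (-4, 8)

v_0 = (-2, -1).
v_1 = A·v_0 = (-6, 2).
v_2 = A·v_1 = (-8, 6).
v_3 = A·v_2 = (-4, 8).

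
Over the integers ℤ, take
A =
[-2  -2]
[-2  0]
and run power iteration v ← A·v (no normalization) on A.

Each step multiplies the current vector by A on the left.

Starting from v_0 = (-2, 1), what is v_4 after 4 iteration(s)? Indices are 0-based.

v_0 = (-2, 1).
v_1 = A·v_0 = (2, 4).
v_2 = A·v_1 = (-12, -4).
v_3 = A·v_2 = (32, 24).
v_4 = A·v_3 = (-112, -64).

v_4 = (-112, -64)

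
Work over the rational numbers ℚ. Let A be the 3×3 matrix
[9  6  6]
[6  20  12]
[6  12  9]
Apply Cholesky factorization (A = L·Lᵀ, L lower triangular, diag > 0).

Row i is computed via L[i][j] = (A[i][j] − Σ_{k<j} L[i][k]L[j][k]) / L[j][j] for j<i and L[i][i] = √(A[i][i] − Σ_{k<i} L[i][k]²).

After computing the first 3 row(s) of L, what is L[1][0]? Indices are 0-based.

L[1][0] = 2

Step 1: L[0][0] = √(9) = 3.
  L[1][0] = (6) / L[0][0] = 2.
Step 2: L[1][1] = √(16) = 4.
  L[2][0] = (6) / L[0][0] = 2.
  L[2][1] = (8) / L[1][1] = 2.
Step 3: L[2][2] = √(1) = 1.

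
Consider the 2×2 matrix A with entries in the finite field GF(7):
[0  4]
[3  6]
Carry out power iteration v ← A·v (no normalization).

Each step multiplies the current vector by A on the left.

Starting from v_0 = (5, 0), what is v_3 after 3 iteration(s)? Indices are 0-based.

v_3 = (3, 6)

v_0 = (5, 0).
v_1 = A·v_0 = (0, 1).
v_2 = A·v_1 = (4, 6).
v_3 = A·v_2 = (3, 6).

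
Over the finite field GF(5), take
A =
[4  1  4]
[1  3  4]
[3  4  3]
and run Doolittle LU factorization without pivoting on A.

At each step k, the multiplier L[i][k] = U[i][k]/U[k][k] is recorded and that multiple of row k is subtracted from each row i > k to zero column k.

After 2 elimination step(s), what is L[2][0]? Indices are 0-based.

L[2][0] = 2

Step 1: pivot at (0,0) is 4.
  row1 ← row1 − (4)·row0  ⇒  L[1][0]=4, U row1=(0, 4, 3)
  row2 ← row2 − (2)·row0  ⇒  L[2][0]=2, U row2=(0, 2, 0)
Step 2: pivot at (1,1) is 4.
  row2 ← row2 − (3)·row1  ⇒  L[2][1]=3, U row2=(0, 0, 1)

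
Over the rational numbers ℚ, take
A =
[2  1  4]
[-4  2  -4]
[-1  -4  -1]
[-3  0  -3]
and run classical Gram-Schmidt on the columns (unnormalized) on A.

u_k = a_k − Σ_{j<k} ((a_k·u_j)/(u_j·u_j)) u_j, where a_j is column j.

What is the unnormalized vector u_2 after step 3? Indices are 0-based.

Step 1: u_0 = a_0 = (2, -4, -1, -3).
Step 2: u_1 = a_1 − (-1/15)·u_0 = (17/15, 26/15, -61/15, -1/5).
Step 3: u_2 = a_2 − (17/15)·u_0 − (34/313)·u_1 = (504/313, 108/313, 180/313, 132/313).

u_2 = (504/313, 108/313, 180/313, 132/313)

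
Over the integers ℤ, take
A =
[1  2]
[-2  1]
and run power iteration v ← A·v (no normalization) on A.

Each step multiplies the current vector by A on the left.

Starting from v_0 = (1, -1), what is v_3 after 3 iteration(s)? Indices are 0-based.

v_0 = (1, -1).
v_1 = A·v_0 = (-1, -3).
v_2 = A·v_1 = (-7, -1).
v_3 = A·v_2 = (-9, 13).

v_3 = (-9, 13)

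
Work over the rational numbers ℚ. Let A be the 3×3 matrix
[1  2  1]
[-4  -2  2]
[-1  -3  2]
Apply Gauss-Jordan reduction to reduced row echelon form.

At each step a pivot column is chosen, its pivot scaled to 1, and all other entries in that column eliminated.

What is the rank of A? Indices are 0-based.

pivot(0,0)=1: scale R0 → (1, 2, 1)
  clear (1,0): R1 −= (-4)R0 → (0, 6, 6)
  clear (2,0): R2 −= (-1)R0 → (0, -1, 3)
pivot(1,1)=6: scale R1 → (0, 1, 1)
  clear (0,1): R0 −= (2)R1 → (1, 0, -1)
  clear (2,1): R2 −= (-1)R1 → (0, 0, 4)
pivot(2,2)=4: scale R2 → (0, 0, 1)
  clear (0,2): R0 −= (-1)R2 → (1, 0, 0)
  clear (1,2): R1 −= (1)R2 → (0, 1, 0)

rank = 3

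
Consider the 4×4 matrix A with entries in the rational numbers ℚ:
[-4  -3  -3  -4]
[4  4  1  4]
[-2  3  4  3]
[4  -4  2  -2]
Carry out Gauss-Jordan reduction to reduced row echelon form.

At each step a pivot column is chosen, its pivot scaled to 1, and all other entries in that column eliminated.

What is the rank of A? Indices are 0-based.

step 1: normalize row 0 (÷-4) = (1, 3/4, 3/4, 1)
  row 1: subtract 4×row0 = (0, 1, -2, 0)
  row 2: subtract -2×row0 = (0, 9/2, 11/2, 5)
  row 3: subtract 4×row0 = (0, -7, -1, -6)
step 2: normalize row 1 (÷1) = (0, 1, -2, 0)
  row 0: subtract 3/4×row1 = (1, 0, 9/4, 1)
  row 2: subtract 9/2×row1 = (0, 0, 29/2, 5)
  row 3: subtract -7×row1 = (0, 0, -15, -6)
step 3: normalize row 2 (÷29/2) = (0, 0, 1, 10/29)
  row 0: subtract 9/4×row2 = (1, 0, 0, 13/58)
  row 1: subtract -2×row2 = (0, 1, 0, 20/29)
  row 3: subtract -15×row2 = (0, 0, 0, -24/29)
step 4: normalize row 3 (÷-24/29) = (0, 0, 0, 1)
  row 0: subtract 13/58×row3 = (1, 0, 0, 0)
  row 1: subtract 20/29×row3 = (0, 1, 0, 0)
  row 2: subtract 10/29×row3 = (0, 0, 1, 0)

rank = 4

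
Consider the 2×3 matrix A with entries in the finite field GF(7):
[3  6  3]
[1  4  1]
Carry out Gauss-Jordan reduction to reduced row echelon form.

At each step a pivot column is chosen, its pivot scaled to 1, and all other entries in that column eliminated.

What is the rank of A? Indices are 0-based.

[1] R0 /= 3  ⇒  (1, 2, 1)
     R1 -= 1·R0  ⇒  (0, 2, 0)
[2] R1 /= 2  ⇒  (0, 1, 0)
     R0 -= 2·R1  ⇒  (1, 0, 1)

rank = 2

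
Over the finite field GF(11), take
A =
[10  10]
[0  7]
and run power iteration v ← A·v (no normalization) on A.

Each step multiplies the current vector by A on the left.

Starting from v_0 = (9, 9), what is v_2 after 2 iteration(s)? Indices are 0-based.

v_0 = (9, 9).
v_1 = A·v_0 = (4, 8).
v_2 = A·v_1 = (10, 1).

v_2 = (10, 1)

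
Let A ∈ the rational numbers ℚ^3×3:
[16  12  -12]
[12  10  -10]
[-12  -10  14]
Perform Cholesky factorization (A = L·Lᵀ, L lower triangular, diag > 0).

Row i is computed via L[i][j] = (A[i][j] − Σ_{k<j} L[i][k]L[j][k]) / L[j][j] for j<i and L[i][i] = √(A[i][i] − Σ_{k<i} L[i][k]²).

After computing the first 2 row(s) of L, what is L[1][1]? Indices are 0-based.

L[1][1] = 1

Step 1: L[0][0] = √(16) = 4.
  L[1][0] = (12) / L[0][0] = 3.
Step 2: L[1][1] = √(1) = 1.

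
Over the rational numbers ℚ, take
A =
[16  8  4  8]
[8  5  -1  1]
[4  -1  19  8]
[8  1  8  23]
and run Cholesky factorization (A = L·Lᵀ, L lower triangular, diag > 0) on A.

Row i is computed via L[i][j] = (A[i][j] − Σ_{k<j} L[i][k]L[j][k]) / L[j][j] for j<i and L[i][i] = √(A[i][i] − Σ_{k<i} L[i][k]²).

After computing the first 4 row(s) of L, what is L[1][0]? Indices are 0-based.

Step 1: L[0][0] = √(16) = 4.
  L[1][0] = (8) / L[0][0] = 2.
Step 2: L[1][1] = √(1) = 1.
  L[2][0] = (4) / L[0][0] = 1.
  L[2][1] = (-3) / L[1][1] = -3.
Step 3: L[2][2] = √(9) = 3.
  L[3][0] = (8) / L[0][0] = 2.
  L[3][1] = (-3) / L[1][1] = -3.
  L[3][2] = (-3) / L[2][2] = -1.
Step 4: L[3][3] = √(9) = 3.

L[1][0] = 2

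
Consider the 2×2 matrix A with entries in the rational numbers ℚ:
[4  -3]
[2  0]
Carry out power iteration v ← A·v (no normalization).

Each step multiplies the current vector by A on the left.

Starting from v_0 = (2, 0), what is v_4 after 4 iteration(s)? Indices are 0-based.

v_4 = (8, 64)

v_0 = (2, 0).
v_1 = A·v_0 = (8, 4).
v_2 = A·v_1 = (20, 16).
v_3 = A·v_2 = (32, 40).
v_4 = A·v_3 = (8, 64).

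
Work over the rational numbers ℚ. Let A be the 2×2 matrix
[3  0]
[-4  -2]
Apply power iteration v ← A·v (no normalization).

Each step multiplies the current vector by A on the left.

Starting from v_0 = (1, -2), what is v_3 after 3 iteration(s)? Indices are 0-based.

v_3 = (27, -12)

v_0 = (1, -2).
v_1 = A·v_0 = (3, 0).
v_2 = A·v_1 = (9, -12).
v_3 = A·v_2 = (27, -12).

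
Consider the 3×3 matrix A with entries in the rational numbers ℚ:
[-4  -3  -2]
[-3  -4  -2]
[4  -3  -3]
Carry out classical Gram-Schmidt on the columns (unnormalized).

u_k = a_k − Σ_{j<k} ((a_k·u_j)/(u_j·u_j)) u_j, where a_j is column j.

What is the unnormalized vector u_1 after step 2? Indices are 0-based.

Step 1: u_0 = a_0 = (-4, -3, 4).
Step 2: u_1 = a_1 − (12/41)·u_0 = (-75/41, -128/41, -171/41).

u_1 = (-75/41, -128/41, -171/41)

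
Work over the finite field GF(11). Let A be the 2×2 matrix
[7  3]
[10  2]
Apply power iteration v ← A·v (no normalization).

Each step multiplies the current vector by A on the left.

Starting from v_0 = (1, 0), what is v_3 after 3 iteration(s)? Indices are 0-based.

v_0 = (1, 0).
v_1 = A·v_0 = (7, 10).
v_2 = A·v_1 = (2, 2).
v_3 = A·v_2 = (9, 2).

v_3 = (9, 2)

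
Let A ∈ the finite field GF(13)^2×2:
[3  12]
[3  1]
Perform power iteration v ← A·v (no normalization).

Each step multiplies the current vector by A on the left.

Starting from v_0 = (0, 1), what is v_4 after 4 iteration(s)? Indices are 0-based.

v_4 = (10, 8)

v_0 = (0, 1).
v_1 = A·v_0 = (12, 1).
v_2 = A·v_1 = (9, 11).
v_3 = A·v_2 = (3, 12).
v_4 = A·v_3 = (10, 8).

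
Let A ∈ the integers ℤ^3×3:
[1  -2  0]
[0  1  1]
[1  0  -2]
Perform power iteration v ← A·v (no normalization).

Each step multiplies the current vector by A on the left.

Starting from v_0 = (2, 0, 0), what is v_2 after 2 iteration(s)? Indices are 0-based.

v_2 = (2, 2, -2)

v_0 = (2, 0, 0).
v_1 = A·v_0 = (2, 0, 2).
v_2 = A·v_1 = (2, 2, -2).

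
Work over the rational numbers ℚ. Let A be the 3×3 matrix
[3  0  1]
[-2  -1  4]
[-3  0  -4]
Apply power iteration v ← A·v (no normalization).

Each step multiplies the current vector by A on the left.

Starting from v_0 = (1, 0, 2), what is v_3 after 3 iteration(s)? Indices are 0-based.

v_0 = (1, 0, 2).
v_1 = A·v_0 = (5, 6, -11).
v_2 = A·v_1 = (4, -60, 29).
v_3 = A·v_2 = (41, 168, -128).

v_3 = (41, 168, -128)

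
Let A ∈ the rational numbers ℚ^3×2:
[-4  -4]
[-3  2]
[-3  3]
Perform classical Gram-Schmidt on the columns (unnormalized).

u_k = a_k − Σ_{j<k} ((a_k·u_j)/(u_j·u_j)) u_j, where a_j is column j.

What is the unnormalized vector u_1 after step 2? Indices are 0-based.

Step 1: u_0 = a_0 = (-4, -3, -3).
Step 2: u_1 = a_1 − (1/34)·u_0 = (-66/17, 71/34, 105/34).

u_1 = (-66/17, 71/34, 105/34)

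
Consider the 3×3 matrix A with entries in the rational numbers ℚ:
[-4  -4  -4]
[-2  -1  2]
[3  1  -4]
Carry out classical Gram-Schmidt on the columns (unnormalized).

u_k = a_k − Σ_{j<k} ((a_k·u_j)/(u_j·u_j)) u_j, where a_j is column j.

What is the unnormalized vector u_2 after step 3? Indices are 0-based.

u_2 = (-4/81, 32/81, 16/81)

Step 1: u_0 = a_0 = (-4, -2, 3).
Step 2: u_1 = a_1 − (21/29)·u_0 = (-32/29, 13/29, -34/29).
Step 3: u_2 = a_2 − (0)·u_0 − (290/81)·u_1 = (-4/81, 32/81, 16/81).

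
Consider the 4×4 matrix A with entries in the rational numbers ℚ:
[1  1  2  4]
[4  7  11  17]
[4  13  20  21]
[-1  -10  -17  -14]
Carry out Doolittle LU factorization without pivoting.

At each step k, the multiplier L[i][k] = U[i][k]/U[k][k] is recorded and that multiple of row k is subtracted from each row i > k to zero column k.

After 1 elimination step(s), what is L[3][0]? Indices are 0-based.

L[3][0] = -1

k=0: U[0][0]=1
  eliminate (1,0): mult=4, new row 1: (0, 3, 3, 1); set L[1][0]=4
  eliminate (2,0): mult=4, new row 2: (0, 9, 12, 5); set L[2][0]=4
  eliminate (3,0): mult=-1, new row 3: (0, -9, -15, -10); set L[3][0]=-1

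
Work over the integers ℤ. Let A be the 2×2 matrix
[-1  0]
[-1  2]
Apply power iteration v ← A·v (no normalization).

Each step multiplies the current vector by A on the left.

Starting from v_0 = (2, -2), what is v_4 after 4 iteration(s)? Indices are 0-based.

v_4 = (2, -42)

v_0 = (2, -2).
v_1 = A·v_0 = (-2, -6).
v_2 = A·v_1 = (2, -10).
v_3 = A·v_2 = (-2, -22).
v_4 = A·v_3 = (2, -42).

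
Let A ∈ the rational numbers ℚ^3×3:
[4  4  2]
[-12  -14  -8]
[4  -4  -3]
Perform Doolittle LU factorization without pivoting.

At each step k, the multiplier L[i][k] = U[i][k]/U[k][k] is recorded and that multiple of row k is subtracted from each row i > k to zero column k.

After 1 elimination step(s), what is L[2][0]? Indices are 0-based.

L[2][0] = 1

k=0: U[0][0]=4
  eliminate (1,0): mult=-3, new row 1: (0, -2, -2); set L[1][0]=-3
  eliminate (2,0): mult=1, new row 2: (0, -8, -5); set L[2][0]=1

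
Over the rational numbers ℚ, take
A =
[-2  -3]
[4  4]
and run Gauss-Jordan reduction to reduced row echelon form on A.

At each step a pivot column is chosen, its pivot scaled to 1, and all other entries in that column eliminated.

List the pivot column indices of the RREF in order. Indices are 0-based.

step 1: normalize row 0 (÷-2) = (1, 3/2)
  row 1: subtract 4×row0 = (0, -2)
step 2: normalize row 1 (÷-2) = (0, 1)
  row 0: subtract 3/2×row1 = (1, 0)

pivot columns: 0, 1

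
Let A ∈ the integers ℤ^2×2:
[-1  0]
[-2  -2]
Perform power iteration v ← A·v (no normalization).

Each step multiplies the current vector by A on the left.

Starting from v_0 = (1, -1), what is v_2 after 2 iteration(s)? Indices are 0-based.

v_0 = (1, -1).
v_1 = A·v_0 = (-1, 0).
v_2 = A·v_1 = (1, 2).

v_2 = (1, 2)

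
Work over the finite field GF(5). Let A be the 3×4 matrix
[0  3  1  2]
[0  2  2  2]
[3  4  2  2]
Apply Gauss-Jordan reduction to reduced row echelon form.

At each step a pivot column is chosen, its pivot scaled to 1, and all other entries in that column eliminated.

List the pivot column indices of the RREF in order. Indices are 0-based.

pivot columns: 0, 1, 2

[1] R0 <-> R2
[1] R0 /= 3  ⇒  (1, 3, 4, 4)
[2] R1 /= 2  ⇒  (0, 1, 1, 1)
     R0 -= 3·R1  ⇒  (1, 0, 1, 1)
     R2 -= 3·R1  ⇒  (0, 0, 3, 4)
[3] R2 /= 3  ⇒  (0, 0, 1, 3)
     R0 -= 1·R2  ⇒  (1, 0, 0, 3)
     R1 -= 1·R2  ⇒  (0, 1, 0, 3)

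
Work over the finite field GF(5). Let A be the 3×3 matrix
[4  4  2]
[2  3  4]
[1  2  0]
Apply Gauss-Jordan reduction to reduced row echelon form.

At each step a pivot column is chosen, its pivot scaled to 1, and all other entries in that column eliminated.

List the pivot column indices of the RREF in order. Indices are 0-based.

[1] R0 /= 4  ⇒  (1, 1, 3)
     R1 -= 2·R0  ⇒  (0, 1, 3)
     R2 -= 1·R0  ⇒  (0, 1, 2)
[2] R1 /= 1  ⇒  (0, 1, 3)
     R0 -= 1·R1  ⇒  (1, 0, 0)
     R2 -= 1·R1  ⇒  (0, 0, 4)
[3] R2 /= 4  ⇒  (0, 0, 1)
     R1 -= 3·R2  ⇒  (0, 1, 0)

pivot columns: 0, 1, 2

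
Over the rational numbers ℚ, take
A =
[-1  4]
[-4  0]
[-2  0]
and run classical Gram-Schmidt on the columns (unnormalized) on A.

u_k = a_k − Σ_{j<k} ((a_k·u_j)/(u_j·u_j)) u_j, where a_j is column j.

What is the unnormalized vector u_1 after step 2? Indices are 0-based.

u_1 = (80/21, -16/21, -8/21)

Step 1: u_0 = a_0 = (-1, -4, -2).
Step 2: u_1 = a_1 − (-4/21)·u_0 = (80/21, -16/21, -8/21).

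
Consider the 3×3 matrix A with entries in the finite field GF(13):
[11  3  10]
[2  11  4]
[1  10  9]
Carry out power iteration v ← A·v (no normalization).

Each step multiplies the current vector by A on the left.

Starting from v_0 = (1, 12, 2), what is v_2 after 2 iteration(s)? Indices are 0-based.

v_2 = (5, 3, 8)

v_0 = (1, 12, 2).
v_1 = A·v_0 = (2, 12, 9).
v_2 = A·v_1 = (5, 3, 8).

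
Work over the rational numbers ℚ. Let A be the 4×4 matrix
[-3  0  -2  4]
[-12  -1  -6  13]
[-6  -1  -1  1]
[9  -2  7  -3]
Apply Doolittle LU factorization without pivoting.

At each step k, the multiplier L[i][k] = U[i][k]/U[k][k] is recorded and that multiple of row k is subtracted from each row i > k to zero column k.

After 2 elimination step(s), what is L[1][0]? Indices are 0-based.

k=0: U[0][0]=-3
  eliminate (1,0): mult=4, new row 1: (0, -1, 2, -3); set L[1][0]=4
  eliminate (2,0): mult=2, new row 2: (0, -1, 3, -7); set L[2][0]=2
  eliminate (3,0): mult=-3, new row 3: (0, -2, 1, 9); set L[3][0]=-3
k=1: U[1][1]=-1
  eliminate (2,1): mult=1, new row 2: (0, 0, 1, -4); set L[2][1]=1
  eliminate (3,1): mult=2, new row 3: (0, 0, -3, 15); set L[3][1]=2

L[1][0] = 4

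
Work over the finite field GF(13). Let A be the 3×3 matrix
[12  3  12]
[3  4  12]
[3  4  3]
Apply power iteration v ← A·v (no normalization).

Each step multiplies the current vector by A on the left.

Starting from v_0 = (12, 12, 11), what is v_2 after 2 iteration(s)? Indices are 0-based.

v_0 = (12, 12, 11).
v_1 = A·v_0 = (0, 8, 0).
v_2 = A·v_1 = (11, 6, 6).

v_2 = (11, 6, 6)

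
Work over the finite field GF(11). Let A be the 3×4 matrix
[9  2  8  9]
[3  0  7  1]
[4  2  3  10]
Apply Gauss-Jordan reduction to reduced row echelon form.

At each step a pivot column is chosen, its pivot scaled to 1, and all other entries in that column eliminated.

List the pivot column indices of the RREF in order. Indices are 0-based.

pivot(0,0)=9: scale R0 → (1, 10, 7, 1)
  clear (1,0): R1 −= (3)R0 → (0, 3, 8, 9)
  clear (2,0): R2 −= (4)R0 → (0, 6, 8, 6)
pivot(1,1)=3: scale R1 → (0, 1, 10, 3)
  clear (0,1): R0 −= (10)R1 → (1, 0, 6, 4)
  clear (2,1): R2 −= (6)R1 → (0, 0, 3, 10)
pivot(2,2)=3: scale R2 → (0, 0, 1, 7)
  clear (0,2): R0 −= (6)R2 → (1, 0, 0, 6)
  clear (1,2): R1 −= (10)R2 → (0, 1, 0, 10)

pivot columns: 0, 1, 2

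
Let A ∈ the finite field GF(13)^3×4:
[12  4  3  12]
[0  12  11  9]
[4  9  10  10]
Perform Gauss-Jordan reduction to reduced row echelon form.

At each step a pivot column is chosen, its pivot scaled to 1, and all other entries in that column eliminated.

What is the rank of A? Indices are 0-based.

rank = 3

[1] R0 /= 12  ⇒  (1, 9, 10, 1)
     R2 -= 4·R0  ⇒  (0, 12, 9, 6)
[2] R1 /= 12  ⇒  (0, 1, 2, 4)
     R0 -= 9·R1  ⇒  (1, 0, 5, 4)
     R2 -= 12·R1  ⇒  (0, 0, 11, 10)
[3] R2 /= 11  ⇒  (0, 0, 1, 8)
     R0 -= 5·R2  ⇒  (1, 0, 0, 3)
     R1 -= 2·R2  ⇒  (0, 1, 0, 1)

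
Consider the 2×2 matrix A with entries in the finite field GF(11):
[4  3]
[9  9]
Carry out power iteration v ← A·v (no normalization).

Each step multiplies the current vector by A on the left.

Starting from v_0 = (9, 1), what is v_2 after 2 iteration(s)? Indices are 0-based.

v_0 = (9, 1).
v_1 = A·v_0 = (6, 2).
v_2 = A·v_1 = (8, 6).

v_2 = (8, 6)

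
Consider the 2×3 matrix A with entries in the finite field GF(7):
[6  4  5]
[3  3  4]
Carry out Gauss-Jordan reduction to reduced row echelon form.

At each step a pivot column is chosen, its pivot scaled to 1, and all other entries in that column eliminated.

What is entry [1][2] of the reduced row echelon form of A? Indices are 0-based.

step 1: normalize row 0 (÷6) = (1, 3, 2)
  row 1: subtract 3×row0 = (0, 1, 5)
step 2: normalize row 1 (÷1) = (0, 1, 5)
  row 0: subtract 3×row1 = (1, 0, 1)

M[1][2] = 5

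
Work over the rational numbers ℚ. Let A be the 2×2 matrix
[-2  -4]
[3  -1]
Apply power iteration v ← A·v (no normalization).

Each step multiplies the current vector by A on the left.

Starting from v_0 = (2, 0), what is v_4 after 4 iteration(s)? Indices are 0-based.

v_0 = (2, 0).
v_1 = A·v_0 = (-4, 6).
v_2 = A·v_1 = (-16, -18).
v_3 = A·v_2 = (104, -30).
v_4 = A·v_3 = (-88, 342).

v_4 = (-88, 342)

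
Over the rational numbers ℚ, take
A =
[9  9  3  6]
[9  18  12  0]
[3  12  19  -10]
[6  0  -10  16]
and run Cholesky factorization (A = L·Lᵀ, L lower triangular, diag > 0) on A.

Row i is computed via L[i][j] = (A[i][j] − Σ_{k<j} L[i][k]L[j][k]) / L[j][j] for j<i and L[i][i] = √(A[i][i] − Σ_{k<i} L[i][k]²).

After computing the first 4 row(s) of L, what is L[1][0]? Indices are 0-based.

L[1][0] = 3

Step 1: L[0][0] = √(9) = 3.
  L[1][0] = (9) / L[0][0] = 3.
Step 2: L[1][1] = √(9) = 3.
  L[2][0] = (3) / L[0][0] = 1.
  L[2][1] = (9) / L[1][1] = 3.
Step 3: L[2][2] = √(9) = 3.
  L[3][0] = (6) / L[0][0] = 2.
  L[3][1] = (-6) / L[1][1] = -2.
  L[3][2] = (-6) / L[2][2] = -2.
Step 4: L[3][3] = √(4) = 2.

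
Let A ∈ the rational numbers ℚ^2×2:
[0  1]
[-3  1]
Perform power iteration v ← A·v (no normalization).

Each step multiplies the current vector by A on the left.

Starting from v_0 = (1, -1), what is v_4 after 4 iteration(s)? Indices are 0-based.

v_0 = (1, -1).
v_1 = A·v_0 = (-1, -4).
v_2 = A·v_1 = (-4, -1).
v_3 = A·v_2 = (-1, 11).
v_4 = A·v_3 = (11, 14).

v_4 = (11, 14)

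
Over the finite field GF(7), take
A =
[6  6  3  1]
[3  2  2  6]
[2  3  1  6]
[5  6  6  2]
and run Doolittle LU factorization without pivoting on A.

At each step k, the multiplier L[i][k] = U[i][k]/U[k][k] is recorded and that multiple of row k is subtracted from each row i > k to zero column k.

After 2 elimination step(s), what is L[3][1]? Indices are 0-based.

k=0: U[0][0]=6
  eliminate (1,0): mult=4, new row 1: (0, 6, 4, 2); set L[1][0]=4
  eliminate (2,0): mult=5, new row 2: (0, 1, 0, 1); set L[2][0]=5
  eliminate (3,0): mult=2, new row 3: (0, 1, 0, 0); set L[3][0]=2
k=1: U[1][1]=6
  eliminate (2,1): mult=6, new row 2: (0, 0, 4, 3); set L[2][1]=6
  eliminate (3,1): mult=6, new row 3: (0, 0, 4, 2); set L[3][1]=6

L[3][1] = 6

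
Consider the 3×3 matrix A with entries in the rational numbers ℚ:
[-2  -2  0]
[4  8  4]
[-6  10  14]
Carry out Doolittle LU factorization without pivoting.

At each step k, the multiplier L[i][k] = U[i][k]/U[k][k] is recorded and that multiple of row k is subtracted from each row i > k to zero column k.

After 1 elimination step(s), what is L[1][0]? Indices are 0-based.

L[1][0] = -2

k=0: U[0][0]=-2
  eliminate (1,0): mult=-2, new row 1: (0, 4, 4); set L[1][0]=-2
  eliminate (2,0): mult=3, new row 2: (0, 16, 14); set L[2][0]=3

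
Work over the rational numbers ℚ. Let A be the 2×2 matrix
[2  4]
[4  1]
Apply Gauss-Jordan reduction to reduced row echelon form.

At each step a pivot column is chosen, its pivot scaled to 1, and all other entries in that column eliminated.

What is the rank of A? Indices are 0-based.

pivot(0,0)=2: scale R0 → (1, 2)
  clear (1,0): R1 −= (4)R0 → (0, -7)
pivot(1,1)=-7: scale R1 → (0, 1)
  clear (0,1): R0 −= (2)R1 → (1, 0)

rank = 2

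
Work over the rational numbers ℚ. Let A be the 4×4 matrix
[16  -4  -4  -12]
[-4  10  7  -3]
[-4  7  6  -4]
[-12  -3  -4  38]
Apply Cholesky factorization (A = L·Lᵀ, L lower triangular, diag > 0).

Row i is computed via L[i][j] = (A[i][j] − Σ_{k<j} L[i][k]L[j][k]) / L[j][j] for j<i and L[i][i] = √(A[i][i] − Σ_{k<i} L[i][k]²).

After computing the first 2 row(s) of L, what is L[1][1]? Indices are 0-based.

L[1][1] = 3

Step 1: L[0][0] = √(16) = 4.
  L[1][0] = (-4) / L[0][0] = -1.
Step 2: L[1][1] = √(9) = 3.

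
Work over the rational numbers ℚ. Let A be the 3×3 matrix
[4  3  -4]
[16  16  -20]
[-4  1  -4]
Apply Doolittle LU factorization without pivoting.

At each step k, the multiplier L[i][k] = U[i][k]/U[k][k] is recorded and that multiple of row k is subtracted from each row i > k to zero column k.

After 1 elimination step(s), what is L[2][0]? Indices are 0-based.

Step 1: pivot at (0,0) is 4.
  row1 ← row1 − (4)·row0  ⇒  L[1][0]=4, U row1=(0, 4, -4)
  row2 ← row2 − (-1)·row0  ⇒  L[2][0]=-1, U row2=(0, 4, -8)

L[2][0] = -1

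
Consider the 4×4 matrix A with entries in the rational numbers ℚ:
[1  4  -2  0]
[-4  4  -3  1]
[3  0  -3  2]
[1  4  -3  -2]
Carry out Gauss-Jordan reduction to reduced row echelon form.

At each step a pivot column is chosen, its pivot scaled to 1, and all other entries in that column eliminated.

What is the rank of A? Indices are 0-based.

pivot(0,0)=1: scale R0 → (1, 4, -2, 0)
  clear (1,0): R1 −= (-4)R0 → (0, 20, -11, 1)
  clear (2,0): R2 −= (3)R0 → (0, -12, 3, 2)
  clear (3,0): R3 −= (1)R0 → (0, 0, -1, -2)
pivot(1,1)=20: scale R1 → (0, 1, -11/20, 1/20)
  clear (0,1): R0 −= (4)R1 → (1, 0, 1/5, -1/5)
  clear (2,1): R2 −= (-12)R1 → (0, 0, -18/5, 13/5)
pivot(2,2)=-18/5: scale R2 → (0, 0, 1, -13/18)
  clear (0,2): R0 −= (1/5)R2 → (1, 0, 0, -1/18)
  clear (1,2): R1 −= (-11/20)R2 → (0, 1, 0, -25/72)
  clear (3,2): R3 −= (-1)R2 → (0, 0, 0, -49/18)
pivot(3,3)=-49/18: scale R3 → (0, 0, 0, 1)
  clear (0,3): R0 −= (-1/18)R3 → (1, 0, 0, 0)
  clear (1,3): R1 −= (-25/72)R3 → (0, 1, 0, 0)
  clear (2,3): R2 −= (-13/18)R3 → (0, 0, 1, 0)

rank = 4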